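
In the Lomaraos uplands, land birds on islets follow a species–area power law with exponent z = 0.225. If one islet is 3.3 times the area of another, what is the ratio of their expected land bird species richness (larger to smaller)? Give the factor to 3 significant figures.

1.31

S₂/S₁ = (A₂/A₁)^z = 3.3^0.225
ln(S₂/S₁) = 0.225 × ln 3.3 = 0.225 × 1.1939 = 0.2686
S₂/S₁ = e^0.2686 ≈ 1.308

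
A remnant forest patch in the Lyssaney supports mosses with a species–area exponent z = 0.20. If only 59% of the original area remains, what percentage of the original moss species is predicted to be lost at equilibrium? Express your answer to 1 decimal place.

10.0%

S_new/S_old = (A_new/A_old)^z = 0.59^0.2
= exp(0.2 × ln 0.59) = exp(0.2 × -0.5276) = exp(-0.1055) ≈ 0.8999
Fraction lost = 1 − 0.8999 = 0.1001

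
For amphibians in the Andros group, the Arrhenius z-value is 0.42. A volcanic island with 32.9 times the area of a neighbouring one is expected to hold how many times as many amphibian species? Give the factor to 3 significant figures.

4.34

S₂/S₁ = (A₂/A₁)^z = 32.9^0.42
ln(S₂/S₁) = 0.42 × ln 32.9 = 0.42 × 3.4935 = 1.4673
S₂/S₁ = e^1.4673 ≈ 4.337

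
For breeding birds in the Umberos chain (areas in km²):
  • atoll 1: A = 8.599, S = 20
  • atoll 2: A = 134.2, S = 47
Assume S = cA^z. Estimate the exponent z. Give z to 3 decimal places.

Taking logs: ln S = ln c + z ln A, so z = (ln S₂ − ln S₁)/(ln A₂ − ln A₁).
z = ln(47/20) / ln(134.2/8.599) = ln(2.35) / ln(15.61) = 0.8544 / 2.7477 = 0.3110

0.311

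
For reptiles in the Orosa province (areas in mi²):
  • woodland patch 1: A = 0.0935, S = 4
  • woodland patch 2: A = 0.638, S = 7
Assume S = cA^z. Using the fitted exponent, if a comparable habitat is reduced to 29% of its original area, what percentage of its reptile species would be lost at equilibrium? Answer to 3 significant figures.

z = ln(7/4) / ln(0.638/0.0935) = 0.5596 / 1.9204 = 0.2914
S_new/S_old = (A_new/A_old)^z = 0.29^0.2914 = exp(0.2914 × -1.2379) = 0.6972
Fraction lost = 1 − 0.6972 = 0.3028

30.3%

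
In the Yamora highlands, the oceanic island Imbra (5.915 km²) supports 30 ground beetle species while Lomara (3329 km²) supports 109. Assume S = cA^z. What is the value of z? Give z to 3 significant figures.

Taking logs: ln S = ln c + z ln A, so z = (ln S₂ − ln S₁)/(ln A₂ − ln A₁).
z = ln(109/30) / ln(3329/5.915) = ln(3.633) / ln(562.8) = 1.2902 / 6.3329 = 0.2037

0.204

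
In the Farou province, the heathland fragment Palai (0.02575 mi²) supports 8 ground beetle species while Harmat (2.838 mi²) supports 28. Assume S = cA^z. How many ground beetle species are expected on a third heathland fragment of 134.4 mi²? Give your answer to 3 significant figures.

z = ln(28/8) / ln(2.838/0.02575) = 1.2528 / 4.7024 = 0.2664
c = 8 / 0.02575^0.2664 = 8 / 0.3772 = 21.21
S₃ = 21.21 × 134.4^0.2664 = 21.21 × 3.69 ≈ 78.25

78.3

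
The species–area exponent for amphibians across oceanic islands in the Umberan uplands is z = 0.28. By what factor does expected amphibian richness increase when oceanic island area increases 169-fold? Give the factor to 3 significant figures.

S₂/S₁ = (A₂/A₁)^z = 169^0.28
ln(S₂/S₁) = 0.28 × ln 169 = 0.28 × 5.1299 = 1.4364
S₂/S₁ = e^1.4364 ≈ 4.205

4.21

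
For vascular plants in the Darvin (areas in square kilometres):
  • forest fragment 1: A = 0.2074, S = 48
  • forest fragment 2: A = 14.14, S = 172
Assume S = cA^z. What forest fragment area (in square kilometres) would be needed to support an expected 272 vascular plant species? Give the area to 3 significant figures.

64.4 square kilometres

z = ln(172/48) / ln(14.14/0.2074) = 1.2763 / 4.2221 = 0.3023
c = 48 / 0.2074^0.3023 = 48 / 0.6216 = 77.23
A = (272/77.23)^(1/0.3023) ⇒ ln A = ln(3.522)/0.3023 = 4.1651
A = e^4.1651 ≈ 64.4 square kilometres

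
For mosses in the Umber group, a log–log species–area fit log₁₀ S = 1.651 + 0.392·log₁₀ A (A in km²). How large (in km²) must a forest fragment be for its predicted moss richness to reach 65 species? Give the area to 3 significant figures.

2.59 km²

65 = 44.77 × A^0.392  ⇒  A^0.392 = 65/44.77 = 1.452
ln A = ln(1.452) / 0.392 = 0.3728 / 0.392 = 0.9511
A = e^0.9511 ≈ 2.588 km²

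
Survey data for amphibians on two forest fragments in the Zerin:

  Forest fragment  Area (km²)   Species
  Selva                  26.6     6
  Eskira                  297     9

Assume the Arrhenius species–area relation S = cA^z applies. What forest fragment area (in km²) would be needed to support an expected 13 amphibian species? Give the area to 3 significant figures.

2650 km²

z = ln(9/6) / ln(297/26.6) = 0.4055 / 2.4128 = 0.1680
c = 6 / 26.6^0.1680 = 6 / 1.736 = 3.457
A = (13/3.457)^(1/0.1680) ⇒ ln A = ln(3.76)/0.1680 = 7.8820
A = e^7.8820 ≈ 2649 km²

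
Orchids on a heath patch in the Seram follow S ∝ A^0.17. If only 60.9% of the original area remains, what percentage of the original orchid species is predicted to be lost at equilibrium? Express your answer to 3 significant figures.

8.09%

S_new/S_old = (A_new/A_old)^z = 0.609^0.17
= exp(0.17 × ln 0.609) = exp(0.17 × -0.4959) = exp(-0.0843) ≈ 0.9191
Fraction lost = 1 − 0.9191 = 0.08085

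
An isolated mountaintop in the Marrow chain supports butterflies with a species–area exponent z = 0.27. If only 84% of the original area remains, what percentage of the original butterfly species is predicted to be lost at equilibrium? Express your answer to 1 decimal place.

S_new/S_old = (A_new/A_old)^z = 0.84^0.27
= exp(0.27 × ln 0.84) = exp(0.27 × -0.1744) = exp(-0.0471) ≈ 0.954
Fraction lost = 1 − 0.954 = 0.04598

4.6%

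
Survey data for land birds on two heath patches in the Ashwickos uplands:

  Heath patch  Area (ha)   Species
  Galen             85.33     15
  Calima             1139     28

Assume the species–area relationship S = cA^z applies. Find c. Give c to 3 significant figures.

z = ln(S₂/S₁) / ln(A₂/A₁) = ln(28/15) / ln(1139/85.33) = 0.6242 / 2.5914 = 0.2409
c = S₁ / A₁^z = 15 / 85.33^0.2409 = 15 / 2.918 = 5.14

5.14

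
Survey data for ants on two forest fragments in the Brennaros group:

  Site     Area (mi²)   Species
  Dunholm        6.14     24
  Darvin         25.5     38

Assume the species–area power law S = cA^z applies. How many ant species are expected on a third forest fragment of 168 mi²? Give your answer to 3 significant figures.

z = ln(38/24) / ln(25.5/6.14) = 0.4595 / 1.4239 = 0.3227
c = 24 / 6.14^0.3227 = 24 / 1.796 = 13.36
S₃ = 13.36 × 168^0.3227 = 13.36 × 5.226 ≈ 69.83

69.8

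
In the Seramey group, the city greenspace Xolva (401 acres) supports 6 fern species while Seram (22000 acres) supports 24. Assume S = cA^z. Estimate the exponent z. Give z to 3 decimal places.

Taking logs: ln S = ln c + z ln A, so z = (ln S₂ − ln S₁)/(ln A₂ − ln A₁).
z = ln(24/6) / ln(22000/401) = ln(4) / ln(54.86) = 1.3863 / 4.0048 = 0.3462

0.346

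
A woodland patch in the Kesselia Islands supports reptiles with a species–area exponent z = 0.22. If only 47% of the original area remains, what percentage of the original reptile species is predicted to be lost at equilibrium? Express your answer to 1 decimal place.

S_new/S_old = (A_new/A_old)^z = 0.47^0.22
= exp(0.22 × ln 0.47) = exp(0.22 × -0.7550) = exp(-0.1661) ≈ 0.847
Fraction lost = 1 − 0.847 = 0.153

15.3%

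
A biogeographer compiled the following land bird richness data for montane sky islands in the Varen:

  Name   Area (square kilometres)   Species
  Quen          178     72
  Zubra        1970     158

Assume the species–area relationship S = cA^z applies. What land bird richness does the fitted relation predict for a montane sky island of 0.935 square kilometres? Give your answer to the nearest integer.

z = ln(158/72) / ln(1970/178) = 0.7859 / 2.4040 = 0.3269
c = 72 / 178^0.3269 = 72 / 5.441 = 13.23
S₃ = 13.23 × 0.935^0.3269 = 13.23 × 0.9783 ≈ 12.94

13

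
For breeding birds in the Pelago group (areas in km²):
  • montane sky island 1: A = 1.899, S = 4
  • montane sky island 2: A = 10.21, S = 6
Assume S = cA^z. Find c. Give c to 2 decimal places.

z = ln(S₂/S₁) / ln(A₂/A₁) = ln(6/4) / ln(10.21/1.899) = 0.4055 / 1.6820 = 0.2411
c = S₁ / A₁^z = 4 / 1.899^0.2411 = 4 / 1.167 = 3.427

3.43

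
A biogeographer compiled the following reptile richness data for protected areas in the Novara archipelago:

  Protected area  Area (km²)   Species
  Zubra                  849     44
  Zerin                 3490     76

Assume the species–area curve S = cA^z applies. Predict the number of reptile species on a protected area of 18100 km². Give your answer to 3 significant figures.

144

z = ln(76/44) / ln(3490/849) = 0.5465 / 1.4136 = 0.3866
c = 44 / 849^0.3866 = 44 / 13.56 = 3.244
S₃ = 3.244 × 18100^0.3866 = 3.244 × 44.28 ≈ 143.6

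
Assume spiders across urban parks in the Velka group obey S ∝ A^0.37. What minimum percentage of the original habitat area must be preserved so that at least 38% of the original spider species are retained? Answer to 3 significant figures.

Need (A_new/A_old)^0.37 = 0.38, so A_new/A_old = 0.38^(1/0.37) = 0.38^2.703
ln(A_new/A_old) = ln 0.38 / 0.37 = -0.9676 / 0.37 = -2.6151
A_new/A_old = e^-2.6151 ≈ 0.07316

7.32%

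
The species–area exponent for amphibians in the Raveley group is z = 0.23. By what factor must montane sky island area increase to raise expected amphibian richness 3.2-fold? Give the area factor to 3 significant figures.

(A₂/A₁)^0.23 = 3.2, so A₂/A₁ = 3.2^(1/0.23) = 3.2^4.348
ln(A₂/A₁) = ln 3.2 / 0.23 = 1.1632 / 0.23 = 5.0572
A₂/A₁ = e^5.0572 ≈ 157.1

157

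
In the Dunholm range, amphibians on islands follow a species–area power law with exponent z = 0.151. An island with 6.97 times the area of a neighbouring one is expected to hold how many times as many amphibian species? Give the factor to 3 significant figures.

S₂/S₁ = (A₂/A₁)^z = 6.97^0.151
ln(S₂/S₁) = 0.151 × ln 6.97 = 0.151 × 1.9416 = 0.2932
S₂/S₁ = e^0.2932 ≈ 1.341

1.34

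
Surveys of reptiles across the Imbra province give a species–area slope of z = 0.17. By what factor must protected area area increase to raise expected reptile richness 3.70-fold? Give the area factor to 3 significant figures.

(A₂/A₁)^0.17 = 3.7, so A₂/A₁ = 3.7^(1/0.17) = 3.7^5.882
ln(A₂/A₁) = ln 3.7 / 0.17 = 1.3083 / 0.17 = 7.6961
A₂/A₁ = e^7.6961 ≈ 2200

2200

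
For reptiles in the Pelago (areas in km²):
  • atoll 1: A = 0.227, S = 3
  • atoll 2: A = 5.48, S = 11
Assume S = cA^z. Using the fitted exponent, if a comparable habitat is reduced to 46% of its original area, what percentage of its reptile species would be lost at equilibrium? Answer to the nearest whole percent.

27%

z = ln(11/3) / ln(5.48/0.227) = 1.2993 / 3.1839 = 0.4081
S_new/S_old = (A_new/A_old)^z = 0.46^0.4081 = exp(0.4081 × -0.7765) = 0.7284
Fraction lost = 1 − 0.7284 = 0.2716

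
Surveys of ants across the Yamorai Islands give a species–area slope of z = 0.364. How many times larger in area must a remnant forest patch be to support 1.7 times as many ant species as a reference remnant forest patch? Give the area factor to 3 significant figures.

4.30

(A₂/A₁)^0.364 = 1.7, so A₂/A₁ = 1.7^(1/0.364) = 1.7^2.747
ln(A₂/A₁) = ln 1.7 / 0.364 = 0.5306 / 0.364 = 1.4578
A₂/A₁ = e^1.4578 ≈ 4.296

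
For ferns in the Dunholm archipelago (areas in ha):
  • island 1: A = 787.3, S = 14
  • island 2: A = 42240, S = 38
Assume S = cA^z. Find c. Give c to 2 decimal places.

2.63

z = ln(S₂/S₁) / ln(A₂/A₁) = ln(38/14) / ln(42240/787.3) = 0.9985 / 3.9825 = 0.2507
c = S₁ / A₁^z = 14 / 787.3^0.2507 = 14 / 5.323 = 2.63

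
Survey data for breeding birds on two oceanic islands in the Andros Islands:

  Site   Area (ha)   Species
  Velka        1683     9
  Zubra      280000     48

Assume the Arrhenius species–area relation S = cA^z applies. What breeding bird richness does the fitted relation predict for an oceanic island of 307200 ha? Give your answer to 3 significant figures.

z = ln(48/9) / ln(280000/1683) = 1.6740 / 5.1142 = 0.3273
c = 9 / 1683^0.3273 = 9 / 11.38 = 0.7912
S₃ = 0.7912 × 307200^0.3273 = 0.7912 × 62.54 ≈ 49.48

49.5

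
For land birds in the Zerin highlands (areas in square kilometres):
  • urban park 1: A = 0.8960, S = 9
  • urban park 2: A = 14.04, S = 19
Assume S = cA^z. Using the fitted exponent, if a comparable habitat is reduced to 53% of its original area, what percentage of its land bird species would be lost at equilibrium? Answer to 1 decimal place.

15.8%

z = ln(19/9) / ln(14.04/0.896) = 0.7472 / 2.7517 = 0.2715
S_new/S_old = (A_new/A_old)^z = 0.53^0.2715 = exp(0.2715 × -0.6349) = 0.8416
Fraction lost = 1 − 0.8416 = 0.1584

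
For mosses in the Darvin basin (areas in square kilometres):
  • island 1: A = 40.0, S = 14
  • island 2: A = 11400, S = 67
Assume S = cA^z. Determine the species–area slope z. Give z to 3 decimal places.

Taking logs: ln S = ln c + z ln A, so z = (ln S₂ − ln S₁)/(ln A₂ − ln A₁).
z = ln(67/14) / ln(11400/40) = ln(4.786) / ln(285) = 1.5656 / 5.6525 = 0.2770

0.277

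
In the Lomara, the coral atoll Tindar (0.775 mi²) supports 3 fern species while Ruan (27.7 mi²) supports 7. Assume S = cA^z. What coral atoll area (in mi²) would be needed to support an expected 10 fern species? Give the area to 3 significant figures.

125 mi²

z = ln(7/3) / ln(27.7/0.775) = 0.8473 / 3.5763 = 0.2369
c = 3 / 0.775^0.2369 = 3 / 0.9414 = 3.187
A = (10/3.187)^(1/0.2369) ⇒ ln A = ln(3.138)/0.2369 = 4.8269
A = e^4.8269 ≈ 124.8 mi²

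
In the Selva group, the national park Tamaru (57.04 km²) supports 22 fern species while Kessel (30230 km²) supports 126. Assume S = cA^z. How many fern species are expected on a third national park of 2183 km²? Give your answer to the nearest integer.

61

z = ln(126/22) / ln(30230/57.04) = 1.7452 / 6.2728 = 0.2782
c = 22 / 57.04^0.2782 = 22 / 3.08 = 7.142
S₃ = 7.142 × 2183^0.2782 = 7.142 × 8.492 ≈ 60.65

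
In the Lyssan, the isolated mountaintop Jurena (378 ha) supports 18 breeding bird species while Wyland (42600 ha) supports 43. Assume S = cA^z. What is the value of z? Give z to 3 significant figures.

0.184

Taking logs: ln S = ln c + z ln A, so z = (ln S₂ − ln S₁)/(ln A₂ − ln A₁).
z = ln(43/18) / ln(42600/378) = ln(2.389) / ln(112.7) = 0.8708 / 4.7247 = 0.1843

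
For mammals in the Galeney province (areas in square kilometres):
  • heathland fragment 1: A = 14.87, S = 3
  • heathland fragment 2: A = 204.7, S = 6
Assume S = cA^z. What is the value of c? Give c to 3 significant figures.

1.47

z = ln(S₂/S₁) / ln(A₂/A₁) = ln(6/3) / ln(204.7/14.87) = 0.6931 / 2.6222 = 0.2643
c = S₁ / A₁^z = 3 / 14.87^0.2643 = 3 / 2.041 = 1.47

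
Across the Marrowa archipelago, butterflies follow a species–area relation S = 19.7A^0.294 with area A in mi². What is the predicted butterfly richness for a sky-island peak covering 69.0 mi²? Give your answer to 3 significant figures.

68.4

S = 19.7 × 69^0.294
ln S = ln 19.7 + 0.294 × ln 69 = 2.9806 + 0.294 × 4.2341 = 4.2254
S = e^4.2254 ≈ 68.41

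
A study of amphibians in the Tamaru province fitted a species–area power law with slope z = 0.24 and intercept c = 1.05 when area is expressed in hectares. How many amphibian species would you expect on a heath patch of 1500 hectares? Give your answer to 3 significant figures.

S = 1.05 × 1500^0.24 = 1.05 × 5.784 ≈ 6.074

6.07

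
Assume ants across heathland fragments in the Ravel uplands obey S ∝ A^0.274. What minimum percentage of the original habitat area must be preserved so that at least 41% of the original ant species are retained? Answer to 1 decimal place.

Need (A_new/A_old)^0.274 = 0.41, so A_new/A_old = 0.41^(1/0.274) = 0.41^3.65
ln(A_new/A_old) = ln 0.41 / 0.274 = -0.8916 / 0.274 = -3.2540
A_new/A_old = e^-3.2540 ≈ 0.03862

3.9%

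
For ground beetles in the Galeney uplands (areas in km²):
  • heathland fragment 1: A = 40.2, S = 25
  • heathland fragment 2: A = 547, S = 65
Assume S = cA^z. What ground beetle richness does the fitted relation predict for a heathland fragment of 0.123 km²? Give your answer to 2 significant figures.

z = ln(65/25) / ln(547/40.2) = 0.9555 / 2.6106 = 0.3660
c = 25 / 40.2^0.3660 = 25 / 3.865 = 6.468
S₃ = 6.468 × 0.123^0.3660 = 6.468 × 0.4644 ≈ 3.004

3.0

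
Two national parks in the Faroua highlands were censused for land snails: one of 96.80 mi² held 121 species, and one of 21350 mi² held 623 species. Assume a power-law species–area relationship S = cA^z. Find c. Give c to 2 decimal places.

z = ln(S₂/S₁) / ln(A₂/A₁) = ln(623/121) / ln(21350/96.8) = 1.6388 / 5.3962 = 0.3037
c = S₁ / A₁^z = 121 / 96.8^0.3037 = 121 / 4.009 = 30.18

30.18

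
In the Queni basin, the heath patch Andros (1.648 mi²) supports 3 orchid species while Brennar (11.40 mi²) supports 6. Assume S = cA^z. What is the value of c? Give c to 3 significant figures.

2.51

z = ln(S₂/S₁) / ln(A₂/A₁) = ln(6/3) / ln(11.4/1.648) = 0.6931 / 1.9341 = 0.3584
c = S₁ / A₁^z = 3 / 1.648^0.3584 = 3 / 1.196 = 2.508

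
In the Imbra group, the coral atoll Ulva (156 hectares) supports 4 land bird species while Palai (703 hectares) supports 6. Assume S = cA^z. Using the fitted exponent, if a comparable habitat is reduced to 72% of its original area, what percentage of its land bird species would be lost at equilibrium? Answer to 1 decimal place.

z = ln(6/4) / ln(703/156) = 0.4055 / 1.5055 = 0.2693
S_new/S_old = (A_new/A_old)^z = 0.72^0.2693 = exp(0.2693 × -0.3285) = 0.9153
Fraction lost = 1 − 0.9153 = 0.08467

8.5%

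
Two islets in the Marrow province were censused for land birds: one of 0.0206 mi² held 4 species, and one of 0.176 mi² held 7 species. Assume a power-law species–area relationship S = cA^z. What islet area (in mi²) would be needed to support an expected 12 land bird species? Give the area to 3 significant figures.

z = ln(7/4) / ln(0.176/0.0206) = 0.5596 / 2.1452 = 0.2609
c = 4 / 0.0206^0.2609 = 4 / 0.3632 = 11.01
A = (12/11.01)^(1/0.2609) ⇒ ln A = ln(1.09)/0.2609 = 0.3289
A = e^0.3289 ≈ 1.389 mi²

1.39 mi²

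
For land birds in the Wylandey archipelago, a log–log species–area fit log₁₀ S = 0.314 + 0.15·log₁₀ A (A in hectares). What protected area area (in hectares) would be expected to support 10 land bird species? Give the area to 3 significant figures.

37400 hectares

10 = 2.061 × A^0.15  ⇒  A^0.15 = 10/2.061 = 4.853
ln A = ln(4.853) / 0.15 = 1.5796 / 0.15 = 10.5305
A = e^10.5305 ≈ 37440 hectares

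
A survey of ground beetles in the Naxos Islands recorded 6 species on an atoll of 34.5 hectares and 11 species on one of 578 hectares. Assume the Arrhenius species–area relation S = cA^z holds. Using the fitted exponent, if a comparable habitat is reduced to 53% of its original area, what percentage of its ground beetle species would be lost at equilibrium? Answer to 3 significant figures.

12.8%

z = ln(11/6) / ln(578/34.5) = 0.6061 / 2.8186 = 0.2150
S_new/S_old = (A_new/A_old)^z = 0.53^0.2150 = exp(0.2150 × -0.6349) = 0.8724
Fraction lost = 1 − 0.8724 = 0.1276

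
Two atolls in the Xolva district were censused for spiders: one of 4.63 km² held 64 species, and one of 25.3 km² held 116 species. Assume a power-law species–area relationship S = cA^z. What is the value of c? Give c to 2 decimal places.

z = ln(S₂/S₁) / ln(A₂/A₁) = ln(116/64) / ln(25.3/4.63) = 0.5947 / 1.6982 = 0.3502
c = S₁ / A₁^z = 64 / 4.63^0.3502 = 64 / 1.71 = 37.42

37.42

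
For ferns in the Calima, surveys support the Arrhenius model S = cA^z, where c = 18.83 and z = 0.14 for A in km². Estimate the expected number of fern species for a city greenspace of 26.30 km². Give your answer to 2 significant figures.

S = 18.83 × 26.3^0.14 = 18.83 × 1.58 ≈ 29.76

30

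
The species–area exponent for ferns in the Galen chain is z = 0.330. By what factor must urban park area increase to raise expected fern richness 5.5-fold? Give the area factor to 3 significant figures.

175

(A₂/A₁)^0.33 = 5.5, so A₂/A₁ = 5.5^(1/0.33) = 5.5^3.03
ln(A₂/A₁) = ln 5.5 / 0.33 = 1.7047 / 0.33 = 5.1659
A₂/A₁ = e^5.1659 ≈ 175.2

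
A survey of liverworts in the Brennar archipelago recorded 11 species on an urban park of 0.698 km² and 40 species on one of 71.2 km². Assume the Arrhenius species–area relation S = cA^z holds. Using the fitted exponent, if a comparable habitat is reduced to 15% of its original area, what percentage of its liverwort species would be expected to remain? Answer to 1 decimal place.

58.9%

z = ln(40/11) / ln(71.2/0.698) = 1.2910 / 4.6250 = 0.2791
S_new/S_old = (A_new/A_old)^z = 0.15^0.2791 = exp(0.2791 × -1.8971) = 0.5889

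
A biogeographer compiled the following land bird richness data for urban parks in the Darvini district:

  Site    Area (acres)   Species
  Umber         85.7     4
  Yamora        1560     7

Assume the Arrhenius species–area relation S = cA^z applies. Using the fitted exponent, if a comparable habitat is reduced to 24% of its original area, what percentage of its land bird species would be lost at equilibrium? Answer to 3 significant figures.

24.1%

z = ln(7/4) / ln(1560/85.7) = 0.5596 / 2.9016 = 0.1929
S_new/S_old = (A_new/A_old)^z = 0.24^0.1929 = exp(0.1929 × -1.4271) = 0.7594
Fraction lost = 1 − 0.7594 = 0.2406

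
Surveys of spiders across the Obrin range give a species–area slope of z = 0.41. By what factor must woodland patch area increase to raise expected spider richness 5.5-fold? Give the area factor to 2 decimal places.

63.94

(A₂/A₁)^0.41 = 5.5, so A₂/A₁ = 5.5^(1/0.41) = 5.5^2.439
ln(A₂/A₁) = ln 5.5 / 0.41 = 1.7047 / 0.41 = 4.1579
A₂/A₁ = e^4.1579 ≈ 63.94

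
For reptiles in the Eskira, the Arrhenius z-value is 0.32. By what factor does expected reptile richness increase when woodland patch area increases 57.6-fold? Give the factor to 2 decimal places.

S₂/S₁ = (A₂/A₁)^z = 57.6^0.32
ln(S₂/S₁) = 0.32 × ln 57.6 = 0.32 × 4.0535 = 1.2971
S₂/S₁ = e^1.2971 ≈ 3.659

3.66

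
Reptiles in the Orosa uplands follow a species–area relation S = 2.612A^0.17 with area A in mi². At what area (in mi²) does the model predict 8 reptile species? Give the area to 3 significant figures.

724 mi²

8 = 2.612 × A^0.17  ⇒  A^0.17 = 8/2.612 = 3.063
ln A = ln(3.063) / 0.17 = 1.1193 / 0.17 = 6.5843
A = e^6.5843 ≈ 723.6 mi²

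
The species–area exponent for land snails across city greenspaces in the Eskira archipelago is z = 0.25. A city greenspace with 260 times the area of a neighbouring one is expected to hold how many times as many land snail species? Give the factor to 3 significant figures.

4.02

S₂/S₁ = (A₂/A₁)^z = 260^0.25
ln(S₂/S₁) = 0.25 × ln 260 = 0.25 × 5.5607 = 1.3902
S₂/S₁ = e^1.3902 ≈ 4.016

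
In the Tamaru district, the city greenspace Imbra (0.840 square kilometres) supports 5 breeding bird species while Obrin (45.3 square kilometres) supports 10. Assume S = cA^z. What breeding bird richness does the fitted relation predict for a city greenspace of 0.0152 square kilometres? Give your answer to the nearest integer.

2

z = ln(10/5) / ln(45.3/0.84) = 0.6931 / 3.9877 = 0.1738
c = 5 / 0.84^0.1738 = 5 / 0.9701 = 5.154
S₃ = 5.154 × 0.0152^0.1738 = 5.154 × 0.483 ≈ 2.489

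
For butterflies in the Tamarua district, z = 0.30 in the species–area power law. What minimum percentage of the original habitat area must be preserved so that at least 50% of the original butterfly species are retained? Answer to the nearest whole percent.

10%

Need (A_new/A_old)^0.3 = 0.5, so A_new/A_old = 0.5^(1/0.3) = 0.5^3.333
ln(A_new/A_old) = ln 0.5 / 0.3 = -0.6931 / 0.3 = -2.3105
A_new/A_old = e^-2.3105 ≈ 0.09921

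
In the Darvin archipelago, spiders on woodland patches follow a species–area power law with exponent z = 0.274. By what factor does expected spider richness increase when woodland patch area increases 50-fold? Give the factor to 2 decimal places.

2.92

S₂/S₁ = (A₂/A₁)^z = 50^0.274
ln(S₂/S₁) = 0.274 × ln 50 = 0.274 × 3.9120 = 1.0719
S₂/S₁ = e^1.0719 ≈ 2.921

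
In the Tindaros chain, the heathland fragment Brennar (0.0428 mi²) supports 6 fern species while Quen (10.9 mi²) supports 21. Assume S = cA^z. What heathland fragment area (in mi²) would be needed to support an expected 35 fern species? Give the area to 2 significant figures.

z = ln(21/6) / ln(10.9/0.0428) = 1.2528 / 5.5400 = 0.2261
c = 6 / 0.0428^0.2261 = 6 / 0.4904 = 12.24
A = (35/12.24)^(1/0.2261) ⇒ ln A = ln(2.861)/0.2261 = 4.6477
A = e^4.6477 ≈ 104.3 mi²

100 mi²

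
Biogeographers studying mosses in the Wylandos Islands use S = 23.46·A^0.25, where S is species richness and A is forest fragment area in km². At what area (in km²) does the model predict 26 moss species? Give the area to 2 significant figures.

26 = 23.46 × A^0.25  ⇒  A^0.25 = 26/23.46 = 1.108
ln A = ln(1.108) / 0.25 = 0.1028 / 0.25 = 0.4112
A = e^0.4112 ≈ 1.509 km²

1.5 km²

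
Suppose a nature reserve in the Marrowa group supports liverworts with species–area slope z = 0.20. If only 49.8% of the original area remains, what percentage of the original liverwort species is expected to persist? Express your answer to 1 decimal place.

S_new/S_old = (A_new/A_old)^z = 0.498^0.2
= exp(0.2 × ln 0.498) = exp(0.2 × -0.6972) = exp(-0.1394) ≈ 0.8699

87.0%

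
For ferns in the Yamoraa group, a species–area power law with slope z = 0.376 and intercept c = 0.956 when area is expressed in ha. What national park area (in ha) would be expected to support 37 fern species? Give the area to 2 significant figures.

17000 ha

37 = 0.956 × A^0.376  ⇒  A^0.376 = 37/0.956 = 38.7
ln A = ln(38.7) / 0.376 = 3.6559 / 0.376 = 9.7232
A = e^9.7232 ≈ 16700 ha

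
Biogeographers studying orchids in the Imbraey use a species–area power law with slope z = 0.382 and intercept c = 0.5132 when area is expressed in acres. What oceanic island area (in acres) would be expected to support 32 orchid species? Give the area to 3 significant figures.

50000 acres

32 = 0.5132 × A^0.382  ⇒  A^0.382 = 32/0.5132 = 62.35
ln A = ln(62.35) / 0.382 = 4.1328 / 0.382 = 10.8189
A = e^10.8189 ≈ 49957 acres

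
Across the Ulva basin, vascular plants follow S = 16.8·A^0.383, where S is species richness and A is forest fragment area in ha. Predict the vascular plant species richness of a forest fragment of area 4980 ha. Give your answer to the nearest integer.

438 species

S = 16.8 × 4980^0.383
ln S = ln 16.8 + 0.383 × ln 4980 = 2.8214 + 0.383 × 8.5132 = 6.0819
S = e^6.0819 ≈ 437.9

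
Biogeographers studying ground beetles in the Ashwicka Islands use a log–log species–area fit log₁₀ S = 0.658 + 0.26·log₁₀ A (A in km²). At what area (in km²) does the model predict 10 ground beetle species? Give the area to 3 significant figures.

20.7 km²

10 = 4.55 × A^0.26  ⇒  A^0.26 = 10/4.55 = 2.198
ln A = ln(2.198) / 0.26 = 0.7875 / 0.26 = 3.0288
A = e^3.0288 ≈ 20.67 km²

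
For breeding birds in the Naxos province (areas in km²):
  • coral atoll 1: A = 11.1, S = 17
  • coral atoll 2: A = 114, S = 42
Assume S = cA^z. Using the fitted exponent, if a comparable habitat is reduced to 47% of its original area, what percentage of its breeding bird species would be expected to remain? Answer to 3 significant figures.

74.6%

z = ln(42/17) / ln(114/11.1) = 0.9045 / 2.3293 = 0.3883
S_new/S_old = (A_new/A_old)^z = 0.47^0.3883 = exp(0.3883 × -0.7550) = 0.7459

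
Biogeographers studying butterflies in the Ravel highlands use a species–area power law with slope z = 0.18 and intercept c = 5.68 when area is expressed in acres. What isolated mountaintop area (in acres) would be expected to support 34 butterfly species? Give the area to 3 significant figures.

20800 acres

34 = 5.68 × A^0.18  ⇒  A^0.18 = 34/5.68 = 5.986
ln A = ln(5.986) / 0.18 = 1.7894 / 0.18 = 9.9412
A = e^9.9412 ≈ 20768 acres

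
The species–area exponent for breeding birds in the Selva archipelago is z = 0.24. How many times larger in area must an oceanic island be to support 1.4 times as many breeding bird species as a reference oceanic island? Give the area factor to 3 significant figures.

(A₂/A₁)^0.24 = 1.4, so A₂/A₁ = 1.4^(1/0.24) = 1.4^4.167
ln(A₂/A₁) = ln 1.4 / 0.24 = 0.3365 / 0.24 = 1.4020
A₂/A₁ = e^1.4020 ≈ 4.063

4.06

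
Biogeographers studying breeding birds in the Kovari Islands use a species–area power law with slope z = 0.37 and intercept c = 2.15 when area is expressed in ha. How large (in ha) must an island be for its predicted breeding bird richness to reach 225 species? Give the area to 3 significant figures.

225 = 2.15 × A^0.37  ⇒  A^0.37 = 225/2.15 = 104.7
ln A = ln(104.7) / 0.37 = 4.6506 / 0.37 = 12.5693
A = e^12.5693 ≈ 287586 ha

288000 ha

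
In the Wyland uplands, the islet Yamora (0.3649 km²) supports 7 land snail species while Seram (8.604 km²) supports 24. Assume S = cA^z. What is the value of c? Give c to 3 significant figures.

10.4

z = ln(S₂/S₁) / ln(A₂/A₁) = ln(24/7) / ln(8.604/0.3649) = 1.2321 / 3.1604 = 0.3899
c = S₁ / A₁^z = 7 / 0.3649^0.3899 = 7 / 0.675 = 10.37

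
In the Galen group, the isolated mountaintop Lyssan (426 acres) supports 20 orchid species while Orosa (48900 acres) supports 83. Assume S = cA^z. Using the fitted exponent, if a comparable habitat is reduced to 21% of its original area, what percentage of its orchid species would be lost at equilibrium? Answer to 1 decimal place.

37.4%

z = ln(83/20) / ln(48900/426) = 1.4231 / 4.7431 = 0.3000
S_new/S_old = (A_new/A_old)^z = 0.21^0.3000 = exp(0.3000 × -1.5606) = 0.6261
Fraction lost = 1 − 0.6261 = 0.3739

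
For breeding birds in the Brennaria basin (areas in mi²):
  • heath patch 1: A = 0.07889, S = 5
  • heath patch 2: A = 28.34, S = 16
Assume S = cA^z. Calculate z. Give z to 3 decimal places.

0.198

Taking logs: ln S = ln c + z ln A, so z = (ln S₂ − ln S₁)/(ln A₂ − ln A₁).
z = ln(16/5) / ln(28.34/0.07889) = ln(3.2) / ln(359.2) = 1.1632 / 5.8840 = 0.1977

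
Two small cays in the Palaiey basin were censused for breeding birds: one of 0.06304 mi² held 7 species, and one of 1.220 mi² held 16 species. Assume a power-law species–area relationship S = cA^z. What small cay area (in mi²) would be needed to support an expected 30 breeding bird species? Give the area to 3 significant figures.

z = ln(16/7) / ln(1.22/0.06304) = 0.8267 / 2.9628 = 0.2790
c = 7 / 0.06304^0.2790 = 7 / 0.4625 = 15.14
A = (30/15.14)^(1/0.2790) ⇒ ln A = ln(1.982)/0.2790 = 2.4518
A = e^2.4518 ≈ 11.61 mi²

11.6 mi²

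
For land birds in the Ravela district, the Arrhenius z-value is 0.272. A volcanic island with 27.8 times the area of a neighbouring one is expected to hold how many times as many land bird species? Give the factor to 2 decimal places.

2.47

S₂/S₁ = (A₂/A₁)^z = 27.8^0.272
ln(S₂/S₁) = 0.272 × ln 27.8 = 0.272 × 3.3250 = 0.9044
S₂/S₁ = e^0.9044 ≈ 2.47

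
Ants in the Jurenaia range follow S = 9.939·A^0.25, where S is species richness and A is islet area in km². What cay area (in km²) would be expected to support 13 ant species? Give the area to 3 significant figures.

13 = 9.939 × A^0.25  ⇒  A^0.25 = 13/9.939 = 1.308
ln A = ln(1.308) / 0.25 = 0.2685 / 0.25 = 1.0739
A = e^1.0739 ≈ 2.927 km²

2.93 km²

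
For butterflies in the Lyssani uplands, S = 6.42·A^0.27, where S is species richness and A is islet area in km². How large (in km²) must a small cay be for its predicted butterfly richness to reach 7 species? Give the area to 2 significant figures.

1.4 km²

7 = 6.42 × A^0.27  ⇒  A^0.27 = 7/6.42 = 1.09
ln A = ln(1.09) / 0.27 = 0.0865 / 0.27 = 0.3203
A = e^0.3203 ≈ 1.378 km²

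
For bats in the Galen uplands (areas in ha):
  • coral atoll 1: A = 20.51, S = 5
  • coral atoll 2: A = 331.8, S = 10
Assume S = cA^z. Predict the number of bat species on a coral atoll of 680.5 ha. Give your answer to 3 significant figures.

z = ln(10/5) / ln(331.8/20.51) = 0.6931 / 2.7836 = 0.2490
c = 5 / 20.51^0.2490 = 5 / 2.122 = 2.357
S₃ = 2.357 × 680.5^0.2490 = 2.357 × 5.075 ≈ 11.96

12.0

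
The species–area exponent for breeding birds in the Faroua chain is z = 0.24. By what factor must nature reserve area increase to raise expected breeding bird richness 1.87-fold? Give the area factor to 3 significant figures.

13.6

(A₂/A₁)^0.24 = 1.87, so A₂/A₁ = 1.87^(1/0.24) = 1.87^4.167
ln(A₂/A₁) = ln 1.87 / 0.24 = 0.6259 / 0.24 = 2.6081
A₂/A₁ = e^2.6081 ≈ 13.57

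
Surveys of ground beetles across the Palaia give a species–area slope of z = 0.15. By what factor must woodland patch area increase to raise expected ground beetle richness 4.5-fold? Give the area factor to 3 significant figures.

(A₂/A₁)^0.15 = 4.5, so A₂/A₁ = 4.5^(1/0.15) = 4.5^6.667
ln(A₂/A₁) = ln 4.5 / 0.15 = 1.5041 / 0.15 = 10.0272
A₂/A₁ = e^10.0272 ≈ 22633

22600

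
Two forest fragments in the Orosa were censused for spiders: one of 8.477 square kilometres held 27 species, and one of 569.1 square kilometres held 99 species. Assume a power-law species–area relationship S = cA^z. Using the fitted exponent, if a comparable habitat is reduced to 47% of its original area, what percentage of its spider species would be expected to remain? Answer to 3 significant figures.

z = ln(99/27) / ln(569.1/8.477) = 1.2993 / 4.2067 = 0.3089
S_new/S_old = (A_new/A_old)^z = 0.47^0.3089 = exp(0.3089 × -0.7550) = 0.792

79.2%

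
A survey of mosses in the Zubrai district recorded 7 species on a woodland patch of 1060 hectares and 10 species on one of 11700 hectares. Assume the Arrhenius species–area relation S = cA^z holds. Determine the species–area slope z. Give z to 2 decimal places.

0.15

Taking logs: ln S = ln c + z ln A, so z = (ln S₂ − ln S₁)/(ln A₂ − ln A₁).
z = ln(10/7) / ln(11700/1060) = ln(1.429) / ln(11.04) = 0.3567 / 2.4013 = 0.1485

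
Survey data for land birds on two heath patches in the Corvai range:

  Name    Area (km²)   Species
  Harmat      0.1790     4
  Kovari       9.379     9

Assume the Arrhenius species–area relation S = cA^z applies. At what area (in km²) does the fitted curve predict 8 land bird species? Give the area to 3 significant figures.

z = ln(9/4) / ln(9.379/0.179) = 0.8109 / 3.9588 = 0.2048
c = 4 / 0.179^0.2048 = 4 / 0.703 = 5.69
A = (8/5.69)^(1/0.2048) ⇒ ln A = ln(1.406)/0.2048 = 1.6635
A = e^1.6635 ≈ 5.278 km²

5.28 km²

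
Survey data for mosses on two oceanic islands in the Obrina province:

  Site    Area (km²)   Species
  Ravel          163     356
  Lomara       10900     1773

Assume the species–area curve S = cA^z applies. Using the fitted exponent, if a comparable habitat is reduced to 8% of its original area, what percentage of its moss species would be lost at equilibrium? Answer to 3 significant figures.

61.9%

z = ln(1773/356) / ln(10900/163) = 1.6055 / 4.2028 = 0.3820
S_new/S_old = (A_new/A_old)^z = 0.08^0.3820 = exp(0.3820 × -2.5257) = 0.381
Fraction lost = 1 − 0.381 = 0.619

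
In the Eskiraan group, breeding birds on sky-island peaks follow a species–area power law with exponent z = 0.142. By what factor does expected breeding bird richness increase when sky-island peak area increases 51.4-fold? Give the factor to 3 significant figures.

S₂/S₁ = (A₂/A₁)^z = 51.4^0.142
ln(S₂/S₁) = 0.142 × ln 51.4 = 0.142 × 3.9396 = 0.5594
S₂/S₁ = e^0.5594 ≈ 1.75

1.75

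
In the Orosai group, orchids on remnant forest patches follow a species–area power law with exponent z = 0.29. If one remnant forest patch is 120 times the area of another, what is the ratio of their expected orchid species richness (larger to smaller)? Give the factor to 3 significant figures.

4.01

S₂/S₁ = (A₂/A₁)^z = 120^0.29
ln(S₂/S₁) = 0.29 × ln 120 = 0.29 × 4.7875 = 1.3884
S₂/S₁ = e^1.3884 ≈ 4.008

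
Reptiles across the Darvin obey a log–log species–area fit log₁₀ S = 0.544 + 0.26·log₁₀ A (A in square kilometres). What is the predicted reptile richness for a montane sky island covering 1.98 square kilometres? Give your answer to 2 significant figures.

4.2

S = 3.499 × 1.98^0.26
ln S = ln 3.499 + 0.26 × ln 1.98 = 1.2526 + 0.26 × 0.6831 = 1.4302
S = e^1.4302 ≈ 4.18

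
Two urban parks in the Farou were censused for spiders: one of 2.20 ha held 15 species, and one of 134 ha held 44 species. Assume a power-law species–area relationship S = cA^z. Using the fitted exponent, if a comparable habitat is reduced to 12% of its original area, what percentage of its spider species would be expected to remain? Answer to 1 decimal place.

57.4%

z = ln(44/15) / ln(134/2.2) = 1.0761 / 4.1094 = 0.2619
S_new/S_old = (A_new/A_old)^z = 0.12^0.2619 = exp(0.2619 × -2.1203) = 0.5739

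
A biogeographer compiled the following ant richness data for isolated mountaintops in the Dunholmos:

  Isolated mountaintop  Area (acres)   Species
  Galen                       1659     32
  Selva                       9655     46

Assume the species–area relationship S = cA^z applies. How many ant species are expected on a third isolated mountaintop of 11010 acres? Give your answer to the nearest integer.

z = ln(46/32) / ln(9655/1659) = 0.3629 / 1.7613 = 0.2060
c = 32 / 1659^0.2060 = 32 / 4.607 = 6.946
S₃ = 6.946 × 11010^0.2060 = 6.946 × 6.805 ≈ 47.26

47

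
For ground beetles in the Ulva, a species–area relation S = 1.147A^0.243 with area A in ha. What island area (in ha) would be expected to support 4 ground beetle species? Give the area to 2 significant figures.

170 ha

4 = 1.147 × A^0.243  ⇒  A^0.243 = 4/1.147 = 3.487
ln A = ln(3.487) / 0.243 = 1.2491 / 0.243 = 5.1405
A = e^5.1405 ≈ 170.8 ha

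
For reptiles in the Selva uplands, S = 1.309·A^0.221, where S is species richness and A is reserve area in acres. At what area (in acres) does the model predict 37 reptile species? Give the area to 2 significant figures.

37 = 1.309 × A^0.221  ⇒  A^0.221 = 37/1.309 = 28.27
ln A = ln(28.27) / 0.221 = 3.3417 / 0.221 = 15.1206
A = e^15.1206 ≈ 3688049 acres

3700000 acres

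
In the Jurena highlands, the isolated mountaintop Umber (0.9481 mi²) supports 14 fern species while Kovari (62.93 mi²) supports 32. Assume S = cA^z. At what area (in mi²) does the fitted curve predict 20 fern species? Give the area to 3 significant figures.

z = ln(32/14) / ln(62.93/0.9481) = 0.8267 / 4.1953 = 0.1970
c = 14 / 0.9481^0.1970 = 14 / 0.9896 = 14.15
A = (20/14.15)^(1/0.1970) ⇒ ln A = ln(1.414)/0.1970 = 1.7568
A = e^1.7568 ≈ 5.794 mi²

5.79 mi²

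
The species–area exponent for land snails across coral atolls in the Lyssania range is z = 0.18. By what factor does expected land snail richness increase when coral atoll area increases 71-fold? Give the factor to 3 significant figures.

2.15

S₂/S₁ = (A₂/A₁)^z = 71^0.18
ln(S₂/S₁) = 0.18 × ln 71 = 0.18 × 4.2627 = 0.7673
S₂/S₁ = e^0.7673 ≈ 2.154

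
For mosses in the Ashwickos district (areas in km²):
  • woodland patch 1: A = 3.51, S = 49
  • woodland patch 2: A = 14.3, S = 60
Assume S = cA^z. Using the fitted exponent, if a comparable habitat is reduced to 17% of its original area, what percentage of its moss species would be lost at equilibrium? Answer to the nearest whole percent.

z = ln(60/49) / ln(14.3/3.51) = 0.2025 / 1.4046 = 0.1442
S_new/S_old = (A_new/A_old)^z = 0.17^0.1442 = exp(0.1442 × -1.7720) = 0.7745
Fraction lost = 1 − 0.7745 = 0.2255

23%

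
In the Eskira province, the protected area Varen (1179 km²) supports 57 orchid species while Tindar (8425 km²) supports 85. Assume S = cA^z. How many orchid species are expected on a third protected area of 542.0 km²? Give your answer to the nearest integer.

49

z = ln(85/57) / ln(8425/1179) = 0.3996 / 1.9665 = 0.2032
c = 57 / 1179^0.2032 = 57 / 4.209 = 13.54
S₃ = 13.54 × 542^0.2032 = 13.54 × 3.594 ≈ 48.67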